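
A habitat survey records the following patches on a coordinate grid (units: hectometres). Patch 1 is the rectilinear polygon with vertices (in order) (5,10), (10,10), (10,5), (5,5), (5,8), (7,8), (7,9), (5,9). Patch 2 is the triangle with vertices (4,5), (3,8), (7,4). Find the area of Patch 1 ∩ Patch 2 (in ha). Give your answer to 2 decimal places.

0.50

The intersection is the polygon with vertices (5,5), (5,6), (6,5).
By the shoelace formula its area is 0.50.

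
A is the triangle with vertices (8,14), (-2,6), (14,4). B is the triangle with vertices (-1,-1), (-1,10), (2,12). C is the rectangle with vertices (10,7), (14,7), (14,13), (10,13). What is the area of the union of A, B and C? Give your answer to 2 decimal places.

107.16

By inclusion–exclusion:
Individual areas: |A| = 74, |B| = 16.5, |C| = 24.
|A∩B| = 3.3086.
|A∩C| = 4.0333.
|B∩C| = 0.
|A∩B∩C| = 0.
|A ∪ B ∪ C| = 114.5 − 7.3419 + 0 = 107.16.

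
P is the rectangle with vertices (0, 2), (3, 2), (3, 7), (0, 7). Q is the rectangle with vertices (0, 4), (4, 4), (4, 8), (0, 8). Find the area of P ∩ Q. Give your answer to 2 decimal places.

9.00

|P∩Q|: x∈[0,3], y∈[4,7] → 3·3 = 9.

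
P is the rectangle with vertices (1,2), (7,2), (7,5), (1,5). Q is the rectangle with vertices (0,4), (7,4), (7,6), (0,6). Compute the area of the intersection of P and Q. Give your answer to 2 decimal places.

|P∩Q|: x∈[1,7], y∈[4,5] → 6·1 = 6.

6.00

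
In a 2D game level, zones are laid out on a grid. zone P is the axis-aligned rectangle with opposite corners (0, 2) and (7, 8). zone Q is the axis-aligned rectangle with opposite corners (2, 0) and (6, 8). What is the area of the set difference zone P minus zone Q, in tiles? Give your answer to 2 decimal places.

18.00

|zone P∩zone Q|: x∈[2,6], y∈[2,8] → 4·6 = 24.
|zone P| = 42.
|zone P ∖ zone Q| = |zone P| − |zone P∩zone Q| = 42 − 24 = 18.00.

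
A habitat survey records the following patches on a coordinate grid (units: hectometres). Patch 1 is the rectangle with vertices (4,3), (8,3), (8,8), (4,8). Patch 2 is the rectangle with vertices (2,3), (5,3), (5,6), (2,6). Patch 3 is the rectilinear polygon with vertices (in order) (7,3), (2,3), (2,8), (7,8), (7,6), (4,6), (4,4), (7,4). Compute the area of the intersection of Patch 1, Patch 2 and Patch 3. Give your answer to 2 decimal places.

1.00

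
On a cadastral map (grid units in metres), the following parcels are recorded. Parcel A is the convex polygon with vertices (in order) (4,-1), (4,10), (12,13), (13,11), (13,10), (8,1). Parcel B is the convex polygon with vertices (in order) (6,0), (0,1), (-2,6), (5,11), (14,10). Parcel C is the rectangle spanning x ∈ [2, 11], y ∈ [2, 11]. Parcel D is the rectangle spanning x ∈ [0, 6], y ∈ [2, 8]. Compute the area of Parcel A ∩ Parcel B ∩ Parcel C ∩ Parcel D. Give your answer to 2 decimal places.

12.00

The intersection is the polygon with vertices (4,2), (4,8), (6,8), (6,2).
By the shoelace formula its area is 12.00.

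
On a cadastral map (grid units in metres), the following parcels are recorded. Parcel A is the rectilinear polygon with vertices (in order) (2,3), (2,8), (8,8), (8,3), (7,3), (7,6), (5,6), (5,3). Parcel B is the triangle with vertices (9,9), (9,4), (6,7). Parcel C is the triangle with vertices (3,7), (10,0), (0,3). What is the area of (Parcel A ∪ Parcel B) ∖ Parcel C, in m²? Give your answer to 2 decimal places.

18.92

|Parcel A ∪ Parcel B| = 28.25.
|(Parcel A ∪ Parcel B) ∩ Parcel C| = 9.3333.
|(Parcel A ∪ Parcel B) ∖ Parcel C| = 28.25 − 9.3333 = 18.92.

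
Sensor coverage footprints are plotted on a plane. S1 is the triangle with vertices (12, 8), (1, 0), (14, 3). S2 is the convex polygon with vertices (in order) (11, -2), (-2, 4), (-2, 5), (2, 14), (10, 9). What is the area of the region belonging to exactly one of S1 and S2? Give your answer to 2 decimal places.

|S1| = 35.5, |S2| = 120.5, |S1∩S2| = 19.9221.
|S1 △ S2| = |S1| + |S2| − 2·|S1∩S2| = 35.5 + 120.5 − 39.8442 = 116.16.

116.16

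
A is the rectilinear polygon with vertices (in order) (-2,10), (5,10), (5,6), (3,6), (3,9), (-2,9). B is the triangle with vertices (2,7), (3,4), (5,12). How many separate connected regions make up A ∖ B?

A ∖ B splits into 2 disjoint pieces (area 5.5333, area 4).

2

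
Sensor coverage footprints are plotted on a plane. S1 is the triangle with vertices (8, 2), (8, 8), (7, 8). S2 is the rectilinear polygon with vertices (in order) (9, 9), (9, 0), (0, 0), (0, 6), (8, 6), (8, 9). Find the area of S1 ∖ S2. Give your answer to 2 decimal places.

|S1| = 3, |S1∩S2| = 1.3333.
|S1 ∖ S2| = |S1| − |S1∩S2| = 3 − 1.3333 = 1.67.

1.67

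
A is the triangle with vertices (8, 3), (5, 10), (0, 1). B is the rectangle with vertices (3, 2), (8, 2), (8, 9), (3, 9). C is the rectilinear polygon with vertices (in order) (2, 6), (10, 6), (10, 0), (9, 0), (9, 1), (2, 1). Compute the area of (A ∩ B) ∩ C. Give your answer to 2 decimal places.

The region (A ∩ B) ∩ C is the polygon with vertices (4,2), (3,2), (3,6), (6.714,6), (8,3).
By the shoelace formula its area is 16.07.

16.07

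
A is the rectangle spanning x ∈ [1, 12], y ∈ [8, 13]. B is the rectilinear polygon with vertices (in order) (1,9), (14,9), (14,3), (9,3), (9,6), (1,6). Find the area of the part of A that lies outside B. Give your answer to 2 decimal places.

44.00

|A| = 55, |A∩B| = 11.
|A ∖ B| = |A| − |A∩B| = 55 − 11 = 44.00.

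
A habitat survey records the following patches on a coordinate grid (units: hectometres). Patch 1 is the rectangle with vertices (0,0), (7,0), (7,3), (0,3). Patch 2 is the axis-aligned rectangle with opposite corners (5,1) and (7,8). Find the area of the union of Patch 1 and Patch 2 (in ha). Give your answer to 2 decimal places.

31.00

By inclusion–exclusion:
Individual areas: |Patch 1| = 21, |Patch 2| = 14.
|Patch 1∩Patch 2|: x∈[5,7], y∈[1,3] → 2·2 = 4.
|Patch 1 ∪ Patch 2| = 35 − 4 = 31.00.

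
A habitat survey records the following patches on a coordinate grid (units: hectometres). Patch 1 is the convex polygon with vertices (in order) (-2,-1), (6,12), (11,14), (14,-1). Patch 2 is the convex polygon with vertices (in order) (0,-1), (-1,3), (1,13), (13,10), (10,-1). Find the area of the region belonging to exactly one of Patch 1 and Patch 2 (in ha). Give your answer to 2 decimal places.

|Patch 1| = 144.5, |Patch 2| = 149.5, |Patch 1∩Patch 2| = 114.5847.
|Patch 1 △ Patch 2| = |Patch 1| + |Patch 2| − 2·|Patch 1∩Patch 2| = 144.5 + 149.5 − 229.1693 = 64.83.

64.83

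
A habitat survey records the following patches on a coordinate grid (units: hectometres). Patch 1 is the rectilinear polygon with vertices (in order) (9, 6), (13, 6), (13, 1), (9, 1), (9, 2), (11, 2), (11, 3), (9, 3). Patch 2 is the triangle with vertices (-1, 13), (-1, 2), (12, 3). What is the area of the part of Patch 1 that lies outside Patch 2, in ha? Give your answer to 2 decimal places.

14.50

|Patch 1| = 18, |Patch 1∩Patch 2| = 3.5.
|Patch 1 ∖ Patch 2| = |Patch 1| − |Patch 1∩Patch 2| = 18 − 3.5 = 14.50.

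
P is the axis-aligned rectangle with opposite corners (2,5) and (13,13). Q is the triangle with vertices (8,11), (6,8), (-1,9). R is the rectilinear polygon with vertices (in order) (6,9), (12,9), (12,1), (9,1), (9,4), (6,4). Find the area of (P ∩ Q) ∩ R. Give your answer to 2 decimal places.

The region (P ∩ Q) ∩ R is the polygon with vertices (6,8), (6,9), (6.667,9).
By the shoelace formula its area is 0.33.

0.33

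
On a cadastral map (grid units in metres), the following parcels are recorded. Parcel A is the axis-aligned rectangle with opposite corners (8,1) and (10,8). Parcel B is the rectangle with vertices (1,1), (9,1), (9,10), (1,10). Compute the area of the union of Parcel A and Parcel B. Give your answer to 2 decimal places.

79.00

By inclusion–exclusion:
Individual areas: |Parcel A| = 14, |Parcel B| = 72.
|Parcel A∩Parcel B|: x∈[8,9], y∈[1,8] → 1·7 = 7.
|Parcel A ∪ Parcel B| = 86 − 7 = 79.00.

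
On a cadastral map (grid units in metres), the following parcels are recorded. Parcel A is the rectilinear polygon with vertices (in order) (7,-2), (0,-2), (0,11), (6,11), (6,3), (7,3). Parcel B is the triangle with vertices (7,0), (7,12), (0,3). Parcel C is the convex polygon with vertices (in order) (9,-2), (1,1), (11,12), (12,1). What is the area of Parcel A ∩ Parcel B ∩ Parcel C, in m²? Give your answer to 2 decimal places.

The intersection is the polygon with vertices (7,3), (7,0), (2.028,2.131), (6,6.5), (6,3).
By the shoelace formula its area is 14.84.

14.84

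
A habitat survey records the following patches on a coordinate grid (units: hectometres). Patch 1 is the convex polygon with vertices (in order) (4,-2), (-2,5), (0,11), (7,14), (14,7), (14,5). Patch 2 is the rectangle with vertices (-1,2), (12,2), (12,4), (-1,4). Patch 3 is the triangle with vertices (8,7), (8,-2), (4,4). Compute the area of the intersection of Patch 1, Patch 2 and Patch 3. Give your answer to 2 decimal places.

The intersection is the polygon with vertices (8,4), (8,2), (5.333,2), (4,4).
By the shoelace formula its area is 6.67.

6.67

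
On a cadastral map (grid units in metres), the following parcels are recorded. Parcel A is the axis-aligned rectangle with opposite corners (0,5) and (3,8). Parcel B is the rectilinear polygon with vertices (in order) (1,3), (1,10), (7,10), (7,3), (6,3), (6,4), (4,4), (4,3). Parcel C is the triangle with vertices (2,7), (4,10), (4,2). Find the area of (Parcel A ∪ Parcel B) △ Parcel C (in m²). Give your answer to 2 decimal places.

|Parcel A ∪ Parcel B| = 43.
|(Parcel A ∪ Parcel B) ∩ Parcel C| = 7.8.
|(Parcel A ∪ Parcel B) △ Parcel C| = 43 + 8 − 15.6 = 35.40.

35.40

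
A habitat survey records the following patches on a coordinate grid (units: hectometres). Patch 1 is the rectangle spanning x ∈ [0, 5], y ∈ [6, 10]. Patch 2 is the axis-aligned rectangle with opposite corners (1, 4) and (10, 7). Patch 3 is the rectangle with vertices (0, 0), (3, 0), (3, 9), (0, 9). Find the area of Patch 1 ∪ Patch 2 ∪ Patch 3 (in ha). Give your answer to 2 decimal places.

By inclusion–exclusion:
Individual areas: |Patch 1| = 20, |Patch 2| = 27, |Patch 3| = 27.
|Patch 1∩Patch 2|: x∈[1,5], y∈[6,7] → 4·1 = 4.
|Patch 1∩Patch 3|: x∈[0,3], y∈[6,9] → 3·3 = 9.
|Patch 2∩Patch 3|: x∈[1,3], y∈[4,7] → 2·3 = 6.
|Patch 1∩Patch 2∩Patch 3| = 2.
|Patch 1 ∪ Patch 2 ∪ Patch 3| = 74 − 19 + 2 = 57.00.

57.00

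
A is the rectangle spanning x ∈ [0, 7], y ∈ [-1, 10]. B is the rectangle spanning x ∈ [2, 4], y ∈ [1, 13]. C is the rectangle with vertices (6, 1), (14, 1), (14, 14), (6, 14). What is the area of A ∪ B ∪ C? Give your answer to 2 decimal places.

By inclusion–exclusion:
Individual areas: |A| = 77, |B| = 24, |C| = 104.
|A∩B|: x∈[2,4], y∈[1,10] → 2·9 = 18.
|A∩C|: x∈[6,7], y∈[1,10] → 1·9 = 9.
|B∩C| = 0 (no overlap).
|A∩B∩C| = 0.
|A ∪ B ∪ C| = 205 − 27 + 0 = 178.00.

178.00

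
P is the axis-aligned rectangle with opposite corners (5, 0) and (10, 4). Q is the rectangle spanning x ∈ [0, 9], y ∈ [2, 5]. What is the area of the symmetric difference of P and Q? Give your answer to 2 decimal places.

31.00

|P∩Q|: x∈[5,9], y∈[2,4] → 4·2 = 8.
|P △ Q| = |P| + |Q| − 2·|P∩Q| = 20 + 27 − 16 = 31.00.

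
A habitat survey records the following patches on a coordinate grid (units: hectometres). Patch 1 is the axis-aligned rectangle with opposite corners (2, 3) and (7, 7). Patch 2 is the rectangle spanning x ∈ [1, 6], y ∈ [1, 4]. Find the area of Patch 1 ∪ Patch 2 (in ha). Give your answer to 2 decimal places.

By inclusion–exclusion:
Individual areas: |Patch 1| = 20, |Patch 2| = 15.
|Patch 1∩Patch 2|: x∈[2,6], y∈[3,4] → 4·1 = 4.
|Patch 1 ∪ Patch 2| = 35 − 4 = 31.00.

31.00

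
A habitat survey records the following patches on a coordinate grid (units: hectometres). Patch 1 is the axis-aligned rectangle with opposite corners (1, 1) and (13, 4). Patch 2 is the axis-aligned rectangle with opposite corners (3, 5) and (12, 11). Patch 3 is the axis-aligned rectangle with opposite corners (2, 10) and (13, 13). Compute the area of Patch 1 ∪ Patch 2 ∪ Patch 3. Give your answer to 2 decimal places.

By inclusion–exclusion:
Individual areas: |Patch 1| = 36, |Patch 2| = 54, |Patch 3| = 33.
|Patch 1∩Patch 2| = 0 (no overlap).
|Patch 1∩Patch 3| = 0 (no overlap).
|Patch 2∩Patch 3|: x∈[3,12], y∈[10,11] → 9·1 = 9.
|Patch 1∩Patch 2∩Patch 3| = 0.
|Patch 1 ∪ Patch 2 ∪ Patch 3| = 123 − 9 + 0 = 114.00.

114.00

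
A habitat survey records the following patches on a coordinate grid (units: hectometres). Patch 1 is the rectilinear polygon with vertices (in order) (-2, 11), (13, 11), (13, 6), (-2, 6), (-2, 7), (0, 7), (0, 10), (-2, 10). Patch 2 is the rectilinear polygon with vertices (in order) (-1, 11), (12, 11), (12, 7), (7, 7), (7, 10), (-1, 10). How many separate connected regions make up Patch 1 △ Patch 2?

2

Patch 1 △ Patch 2 splits into 2 disjoint pieces (area 1, area 40).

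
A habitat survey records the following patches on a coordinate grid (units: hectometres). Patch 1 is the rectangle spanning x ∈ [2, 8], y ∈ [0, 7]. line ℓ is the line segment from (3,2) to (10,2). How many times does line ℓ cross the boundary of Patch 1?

The segment meets the boundary at (8,2).

1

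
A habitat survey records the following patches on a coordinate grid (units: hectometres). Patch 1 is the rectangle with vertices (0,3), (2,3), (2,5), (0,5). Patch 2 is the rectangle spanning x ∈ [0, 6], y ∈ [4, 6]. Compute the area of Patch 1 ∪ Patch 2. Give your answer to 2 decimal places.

By inclusion–exclusion:
Individual areas: |Patch 1| = 4, |Patch 2| = 12.
|Patch 1∩Patch 2|: x∈[0,2], y∈[4,5] → 2·1 = 2.
|Patch 1 ∪ Patch 2| = 16 − 2 = 14.00.

14.00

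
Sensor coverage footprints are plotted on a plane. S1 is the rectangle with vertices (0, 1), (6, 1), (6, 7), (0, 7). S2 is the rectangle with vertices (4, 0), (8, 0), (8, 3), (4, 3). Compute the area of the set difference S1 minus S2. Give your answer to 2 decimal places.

32.00

|S1∩S2|: x∈[4,6], y∈[1,3] → 2·2 = 4.
|S1| = 36.
|S1 ∖ S2| = |S1| − |S1∩S2| = 36 − 4 = 32.00.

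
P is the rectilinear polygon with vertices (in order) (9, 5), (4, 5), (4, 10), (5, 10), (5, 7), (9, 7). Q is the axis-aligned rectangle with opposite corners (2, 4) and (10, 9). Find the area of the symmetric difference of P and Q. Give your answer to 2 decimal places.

|P| = 13, |Q| = 40, |P∩Q| = 12.
|P △ Q| = |P| + |Q| − 2·|P∩Q| = 13 + 40 − 24 = 29.00.

29.00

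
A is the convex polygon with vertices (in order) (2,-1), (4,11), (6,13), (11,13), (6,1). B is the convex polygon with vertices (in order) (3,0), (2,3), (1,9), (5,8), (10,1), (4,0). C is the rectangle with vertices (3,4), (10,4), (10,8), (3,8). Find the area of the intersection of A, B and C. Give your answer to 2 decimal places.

12.80

The intersection is the polygon with vertices (7.474,4.537), (7.25,4), (3,4), (3,5), (3.5,8), (5,8).
By the shoelace formula its area is 12.80.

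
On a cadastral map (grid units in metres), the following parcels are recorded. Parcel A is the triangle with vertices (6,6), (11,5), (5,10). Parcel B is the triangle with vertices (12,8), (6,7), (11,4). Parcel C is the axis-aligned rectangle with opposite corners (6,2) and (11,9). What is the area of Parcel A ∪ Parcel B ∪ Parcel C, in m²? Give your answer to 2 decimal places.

38.52

By inclusion–exclusion:
Individual areas: |Parcel A| = 9.5, |Parcel B| = 11.5, |Parcel C| = 35.
|Parcel A∩Parcel B| = 4.3194.
|Parcel A∩Parcel C| = 7.9.
|Parcel B∩Parcel C| = 9.5833.
|Parcel A∩Parcel B∩Parcel C| = 4.3194.
|Parcel A ∪ Parcel B ∪ Parcel C| = 56 − 21.8028 + 4.3194 = 38.52.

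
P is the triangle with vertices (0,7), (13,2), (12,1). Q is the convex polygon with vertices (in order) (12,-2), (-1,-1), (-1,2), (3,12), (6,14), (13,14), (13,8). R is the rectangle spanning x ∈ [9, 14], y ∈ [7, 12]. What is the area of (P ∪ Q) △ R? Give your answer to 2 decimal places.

166.91

|P ∪ Q| = 181.8083.
|(P ∪ Q) ∩ R| = 19.95.
|(P ∪ Q) △ R| = 181.8083 + 25 − 39.9 = 166.91.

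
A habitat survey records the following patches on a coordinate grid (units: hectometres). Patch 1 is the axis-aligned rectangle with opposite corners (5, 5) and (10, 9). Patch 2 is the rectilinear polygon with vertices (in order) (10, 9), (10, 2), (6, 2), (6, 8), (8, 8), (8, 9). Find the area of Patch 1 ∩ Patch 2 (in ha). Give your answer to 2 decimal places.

The intersection is the polygon with vertices (10,5), (6,5), (6,8), (8,8), (8,9), (10,9).
By the shoelace formula its area is 14.00.

14.00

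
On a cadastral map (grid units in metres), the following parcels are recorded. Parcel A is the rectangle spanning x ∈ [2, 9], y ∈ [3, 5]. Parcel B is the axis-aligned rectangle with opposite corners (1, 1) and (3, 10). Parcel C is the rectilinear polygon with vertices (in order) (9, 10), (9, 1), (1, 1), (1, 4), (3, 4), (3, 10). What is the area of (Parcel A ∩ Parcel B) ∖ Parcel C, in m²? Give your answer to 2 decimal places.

1.00

|Parcel A ∩ Parcel B| = 2.
|(Parcel A ∩ Parcel B) ∩ Parcel C| = 1.
|(Parcel A ∩ Parcel B) ∖ Parcel C| = 2 − 1 = 1.00.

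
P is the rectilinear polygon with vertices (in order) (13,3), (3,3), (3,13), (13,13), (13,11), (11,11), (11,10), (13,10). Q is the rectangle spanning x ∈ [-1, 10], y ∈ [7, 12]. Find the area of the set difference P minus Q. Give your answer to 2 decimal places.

|P| = 98, |P∩Q| = 35.
|P ∖ Q| = |P| − |P∩Q| = 98 − 35 = 63.00.

63.00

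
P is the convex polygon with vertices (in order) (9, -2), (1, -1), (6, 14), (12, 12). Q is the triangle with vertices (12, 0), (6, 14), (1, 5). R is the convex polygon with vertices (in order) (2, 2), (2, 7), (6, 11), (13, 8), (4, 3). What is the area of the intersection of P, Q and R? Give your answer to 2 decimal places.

The intersection is the polygon with vertices (9.423,6.013), (4.63,3.35), (2.737,4.21), (4.5,9.5), (6,11), (7.575,10.325).
By the shoelace formula its area is 29.76.

29.76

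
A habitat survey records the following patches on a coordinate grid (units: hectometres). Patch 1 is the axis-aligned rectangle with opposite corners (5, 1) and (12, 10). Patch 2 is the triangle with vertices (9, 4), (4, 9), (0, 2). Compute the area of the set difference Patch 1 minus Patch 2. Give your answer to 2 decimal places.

|Patch 1| = 63, |Patch 1∩Patch 2| = 9.7778.
|Patch 1 ∖ Patch 2| = |Patch 1| − |Patch 1∩Patch 2| = 63 − 9.7778 = 53.22.

53.22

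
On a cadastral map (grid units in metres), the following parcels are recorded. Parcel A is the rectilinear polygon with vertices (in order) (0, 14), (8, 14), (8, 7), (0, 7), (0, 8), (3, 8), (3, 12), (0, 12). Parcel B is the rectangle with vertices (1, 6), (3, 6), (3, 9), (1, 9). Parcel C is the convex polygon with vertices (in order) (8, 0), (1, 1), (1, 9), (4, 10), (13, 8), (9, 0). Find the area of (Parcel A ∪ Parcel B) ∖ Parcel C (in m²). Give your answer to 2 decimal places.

28.94

|Parcel A ∪ Parcel B| = 48.
|(Parcel A ∪ Parcel B) ∩ Parcel C| = 19.0556.
|(Parcel A ∪ Parcel B) ∖ Parcel C| = 48 − 19.0556 = 28.94.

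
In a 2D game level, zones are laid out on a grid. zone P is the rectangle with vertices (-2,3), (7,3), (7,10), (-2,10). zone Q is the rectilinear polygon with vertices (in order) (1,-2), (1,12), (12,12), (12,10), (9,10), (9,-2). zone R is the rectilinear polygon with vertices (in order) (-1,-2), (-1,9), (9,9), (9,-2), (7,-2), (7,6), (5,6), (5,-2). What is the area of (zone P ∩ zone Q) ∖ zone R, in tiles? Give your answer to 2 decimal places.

12.00

|zone P ∩ zone Q| = 42.
|(zone P ∩ zone Q) ∩ zone R| = 30.
|(zone P ∩ zone Q) ∖ zone R| = 42 − 30 = 12.00.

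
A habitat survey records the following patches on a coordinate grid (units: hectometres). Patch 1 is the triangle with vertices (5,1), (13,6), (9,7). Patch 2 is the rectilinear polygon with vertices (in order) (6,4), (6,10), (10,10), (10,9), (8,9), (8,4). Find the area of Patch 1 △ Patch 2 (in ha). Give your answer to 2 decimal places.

|Patch 1| = 14, |Patch 2| = 14, |Patch 1∩Patch 2| = 0.75.
|Patch 1 △ Patch 2| = |Patch 1| + |Patch 2| − 2·|Patch 1∩Patch 2| = 14 + 14 − 1.5 = 26.50.

26.50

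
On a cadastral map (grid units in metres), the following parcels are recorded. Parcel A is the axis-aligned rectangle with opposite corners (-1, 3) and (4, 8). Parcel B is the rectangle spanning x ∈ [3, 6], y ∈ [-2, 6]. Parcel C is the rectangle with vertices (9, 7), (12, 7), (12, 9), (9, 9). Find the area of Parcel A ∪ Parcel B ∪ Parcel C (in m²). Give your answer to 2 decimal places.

52.00

By inclusion–exclusion:
Individual areas: |Parcel A| = 25, |Parcel B| = 24, |Parcel C| = 6.
|Parcel A∩Parcel B|: x∈[3,4], y∈[3,6] → 1·3 = 3.
|Parcel A∩Parcel C| = 0 (no overlap).
|Parcel B∩Parcel C| = 0 (no overlap).
|Parcel A∩Parcel B∩Parcel C| = 0.
|Parcel A ∪ Parcel B ∪ Parcel C| = 55 − 3 + 0 = 52.00.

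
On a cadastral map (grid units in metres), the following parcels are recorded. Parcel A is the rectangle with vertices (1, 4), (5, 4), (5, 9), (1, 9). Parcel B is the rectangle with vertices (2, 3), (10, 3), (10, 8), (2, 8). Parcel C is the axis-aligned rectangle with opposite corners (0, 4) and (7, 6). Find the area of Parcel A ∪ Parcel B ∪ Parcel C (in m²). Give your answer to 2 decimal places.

By inclusion–exclusion:
Individual areas: |Parcel A| = 20, |Parcel B| = 40, |Parcel C| = 14.
|Parcel A∩Parcel B|: x∈[2,5], y∈[4,8] → 3·4 = 12.
|Parcel A∩Parcel C|: x∈[1,5], y∈[4,6] → 4·2 = 8.
|Parcel B∩Parcel C|: x∈[2,7], y∈[4,6] → 5·2 = 10.
|Parcel A∩Parcel B∩Parcel C| = 6.
|Parcel A ∪ Parcel B ∪ Parcel C| = 74 − 30 + 6 = 50.00.

50.00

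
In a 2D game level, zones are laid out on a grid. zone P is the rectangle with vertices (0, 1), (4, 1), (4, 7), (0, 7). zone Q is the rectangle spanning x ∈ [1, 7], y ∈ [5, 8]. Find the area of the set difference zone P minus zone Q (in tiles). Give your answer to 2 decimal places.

|zone P∩zone Q|: x∈[1,4], y∈[5,7] → 3·2 = 6.
|zone P| = 24.
|zone P ∖ zone Q| = |zone P| − |zone P∩zone Q| = 24 − 6 = 18.00.

18.00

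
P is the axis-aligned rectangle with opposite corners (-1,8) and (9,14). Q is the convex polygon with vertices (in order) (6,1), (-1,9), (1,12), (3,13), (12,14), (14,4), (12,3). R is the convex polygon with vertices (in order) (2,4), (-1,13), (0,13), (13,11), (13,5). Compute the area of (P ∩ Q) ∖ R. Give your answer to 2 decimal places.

|P ∩ Q| = 45.5625.
|(P ∩ Q) ∩ R| = 35.9098.
|(P ∩ Q) ∖ R| = 45.5625 − 35.9098 = 9.65.

9.65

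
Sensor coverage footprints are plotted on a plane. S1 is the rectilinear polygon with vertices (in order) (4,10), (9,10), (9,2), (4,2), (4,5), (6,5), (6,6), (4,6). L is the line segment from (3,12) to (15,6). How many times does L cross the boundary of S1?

The segment meets the boundary at (9,9), (7,10).

2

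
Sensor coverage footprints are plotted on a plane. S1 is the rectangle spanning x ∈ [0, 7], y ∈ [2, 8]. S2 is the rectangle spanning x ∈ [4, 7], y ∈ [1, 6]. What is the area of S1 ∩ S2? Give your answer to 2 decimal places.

12.00

|S1∩S2|: x∈[4,7], y∈[2,6] → 3·4 = 12.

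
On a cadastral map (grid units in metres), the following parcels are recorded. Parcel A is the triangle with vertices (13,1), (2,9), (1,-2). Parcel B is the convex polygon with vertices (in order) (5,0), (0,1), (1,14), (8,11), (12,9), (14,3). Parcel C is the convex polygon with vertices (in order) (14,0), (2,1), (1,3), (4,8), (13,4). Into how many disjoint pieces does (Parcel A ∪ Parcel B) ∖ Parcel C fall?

(Parcel A ∪ Parcel B) ∖ Parcel C is a single connected region.

1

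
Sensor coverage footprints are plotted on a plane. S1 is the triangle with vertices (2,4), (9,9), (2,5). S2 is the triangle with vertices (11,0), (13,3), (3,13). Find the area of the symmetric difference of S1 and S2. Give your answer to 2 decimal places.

|S1| = 3.5, |S2| = 25, |S1∩S2| = 0.3536.
|S1 △ S2| = |S1| + |S2| − 2·|S1∩S2| = 3.5 + 25 − 0.7071 = 27.79.

27.79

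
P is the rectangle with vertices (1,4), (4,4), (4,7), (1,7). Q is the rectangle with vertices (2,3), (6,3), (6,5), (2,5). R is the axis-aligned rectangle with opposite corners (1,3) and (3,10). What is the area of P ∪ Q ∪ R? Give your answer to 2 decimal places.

22.00

By inclusion–exclusion:
Individual areas: |P| = 9, |Q| = 8, |R| = 14.
|P∩Q|: x∈[2,4], y∈[4,5] → 2·1 = 2.
|P∩R|: x∈[1,3], y∈[4,7] → 2·3 = 6.
|Q∩R|: x∈[2,3], y∈[3,5] → 1·2 = 2.
|P∩Q∩R| = 1.
|P ∪ Q ∪ R| = 31 − 10 + 1 = 22.00.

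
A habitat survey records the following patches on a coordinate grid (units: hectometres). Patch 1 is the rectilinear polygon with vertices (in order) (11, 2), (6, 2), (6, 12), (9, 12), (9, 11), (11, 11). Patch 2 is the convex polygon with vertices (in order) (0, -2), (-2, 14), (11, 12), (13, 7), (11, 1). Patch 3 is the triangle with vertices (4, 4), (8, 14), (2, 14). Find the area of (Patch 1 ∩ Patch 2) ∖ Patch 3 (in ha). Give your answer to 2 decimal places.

|Patch 1 ∩ Patch 2| = 48.
|(Patch 1 ∩ Patch 2) ∩ Patch 3| = 1.8.
|(Patch 1 ∩ Patch 2) ∖ Patch 3| = 48 − 1.8 = 46.20.

46.20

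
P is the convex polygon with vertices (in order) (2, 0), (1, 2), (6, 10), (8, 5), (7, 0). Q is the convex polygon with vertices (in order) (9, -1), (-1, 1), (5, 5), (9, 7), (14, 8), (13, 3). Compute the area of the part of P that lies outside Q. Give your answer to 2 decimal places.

|P| = 41.5, |P∩Q| = 27.5377.
|P ∖ Q| = |P| − |P∩Q| = 41.5 − 27.5377 = 13.96.

13.96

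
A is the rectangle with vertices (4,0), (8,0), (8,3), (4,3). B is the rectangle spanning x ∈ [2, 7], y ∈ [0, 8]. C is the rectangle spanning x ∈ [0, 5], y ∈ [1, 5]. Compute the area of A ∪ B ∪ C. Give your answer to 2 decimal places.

By inclusion–exclusion:
Individual areas: |A| = 12, |B| = 40, |C| = 20.
|A∩B|: x∈[4,7], y∈[0,3] → 3·3 = 9.
|A∩C|: x∈[4,5], y∈[1,3] → 1·2 = 2.
|B∩C|: x∈[2,5], y∈[1,5] → 3·4 = 12.
|A∩B∩C| = 2.
|A ∪ B ∪ C| = 72 − 23 + 2 = 51.00.

51.00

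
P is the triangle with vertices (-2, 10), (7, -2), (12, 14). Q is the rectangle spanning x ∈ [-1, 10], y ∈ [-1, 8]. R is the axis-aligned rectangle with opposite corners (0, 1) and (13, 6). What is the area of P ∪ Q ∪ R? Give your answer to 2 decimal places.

By inclusion–exclusion:
Individual areas: |P| = 102, |Q| = 99, |R| = 65.
|P∩Q| = 52.5687.
|P∩R| = 29.2188.
|Q∩R|: x∈[0,10], y∈[1,6] → 10·5 = 50.
|P∩Q∩R| = 29.2188.
|P ∪ Q ∪ R| = 266 − 131.7875 + 29.2188 = 163.43.

163.43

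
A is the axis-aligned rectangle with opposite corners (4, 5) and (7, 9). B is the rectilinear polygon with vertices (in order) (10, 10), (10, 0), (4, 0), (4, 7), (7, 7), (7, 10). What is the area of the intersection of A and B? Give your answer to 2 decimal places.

6.00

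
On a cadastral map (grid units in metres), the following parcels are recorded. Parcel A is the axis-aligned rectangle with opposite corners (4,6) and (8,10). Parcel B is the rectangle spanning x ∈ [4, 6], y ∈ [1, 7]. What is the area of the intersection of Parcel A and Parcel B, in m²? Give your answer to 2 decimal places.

|Parcel A∩Parcel B|: x∈[4,6], y∈[6,7] → 2·1 = 2.

2.00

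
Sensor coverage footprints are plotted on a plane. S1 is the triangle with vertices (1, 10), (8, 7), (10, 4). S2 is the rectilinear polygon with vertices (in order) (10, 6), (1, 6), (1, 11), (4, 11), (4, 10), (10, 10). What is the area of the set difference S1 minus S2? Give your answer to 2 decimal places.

|S1| = 7.5, |S1∩S2| = 5.8333.
|S1 ∖ S2| = |S1| − |S1∩S2| = 7.5 − 5.8333 = 1.67.

1.67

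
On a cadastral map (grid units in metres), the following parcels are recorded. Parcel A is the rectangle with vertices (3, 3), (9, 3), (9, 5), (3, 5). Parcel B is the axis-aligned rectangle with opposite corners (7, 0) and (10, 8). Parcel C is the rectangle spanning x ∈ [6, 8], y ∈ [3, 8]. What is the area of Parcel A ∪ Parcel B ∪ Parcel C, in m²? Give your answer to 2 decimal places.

35.00

By inclusion–exclusion:
Individual areas: |Parcel A| = 12, |Parcel B| = 24, |Parcel C| = 10.
|Parcel A∩Parcel B|: x∈[7,9], y∈[3,5] → 2·2 = 4.
|Parcel A∩Parcel C|: x∈[6,8], y∈[3,5] → 2·2 = 4.
|Parcel B∩Parcel C|: x∈[7,8], y∈[3,8] → 1·5 = 5.
|Parcel A∩Parcel B∩Parcel C| = 2.
|Parcel A ∪ Parcel B ∪ Parcel C| = 46 − 13 + 2 = 35.00.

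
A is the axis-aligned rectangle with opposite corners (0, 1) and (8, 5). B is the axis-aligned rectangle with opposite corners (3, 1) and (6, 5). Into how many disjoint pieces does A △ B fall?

A △ B splits into 2 disjoint pieces (area 8, area 12).

2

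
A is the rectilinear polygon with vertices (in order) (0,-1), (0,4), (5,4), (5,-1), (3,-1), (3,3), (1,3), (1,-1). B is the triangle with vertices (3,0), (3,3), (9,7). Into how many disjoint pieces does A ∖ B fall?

2

A ∖ B splits into 2 disjoint pieces (area 7.75, area 4.3333).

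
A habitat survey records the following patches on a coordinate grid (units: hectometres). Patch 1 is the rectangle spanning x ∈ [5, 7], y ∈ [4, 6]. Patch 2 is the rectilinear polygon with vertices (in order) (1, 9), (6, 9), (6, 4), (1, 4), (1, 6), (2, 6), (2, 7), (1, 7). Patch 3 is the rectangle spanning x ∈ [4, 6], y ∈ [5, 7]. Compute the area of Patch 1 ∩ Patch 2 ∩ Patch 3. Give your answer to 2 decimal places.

The intersection is the polygon with vertices (6,6), (6,5), (5,5), (5,6).
By the shoelace formula its area is 1.00.

1.00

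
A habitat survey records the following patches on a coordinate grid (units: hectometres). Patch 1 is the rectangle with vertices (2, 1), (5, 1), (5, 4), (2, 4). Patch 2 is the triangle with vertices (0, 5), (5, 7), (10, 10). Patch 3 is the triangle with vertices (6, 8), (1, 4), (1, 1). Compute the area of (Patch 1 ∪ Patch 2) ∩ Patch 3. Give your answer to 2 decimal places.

1.16

|Patch 1 ∪ Patch 2| = 11.5.
|(Patch 1 ∪ Patch 2) ∩ Patch 3| = 1.16.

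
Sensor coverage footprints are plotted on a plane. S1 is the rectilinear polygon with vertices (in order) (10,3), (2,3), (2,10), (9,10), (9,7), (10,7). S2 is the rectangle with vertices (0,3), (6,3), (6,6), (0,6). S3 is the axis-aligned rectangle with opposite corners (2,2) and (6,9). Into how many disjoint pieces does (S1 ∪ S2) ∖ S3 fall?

2

(S1 ∪ S2) ∖ S3 splits into 2 disjoint pieces (area 6, area 29).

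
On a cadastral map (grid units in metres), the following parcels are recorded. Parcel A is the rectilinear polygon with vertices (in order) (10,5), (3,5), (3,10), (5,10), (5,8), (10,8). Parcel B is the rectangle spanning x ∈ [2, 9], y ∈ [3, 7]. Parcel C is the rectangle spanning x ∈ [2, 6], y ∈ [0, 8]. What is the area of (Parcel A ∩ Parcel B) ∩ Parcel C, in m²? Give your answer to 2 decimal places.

The region (Parcel A ∩ Parcel B) ∩ Parcel C is the polygon with vertices (3,7), (6,7), (6,5), (3,5).
By the shoelace formula its area is 6.00.

6.00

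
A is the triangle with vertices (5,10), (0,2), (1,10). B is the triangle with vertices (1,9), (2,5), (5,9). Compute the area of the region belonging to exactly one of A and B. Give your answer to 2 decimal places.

10.98

|A| = 16, |B| = 8, |A∩B| = 6.5089.
|A △ B| = |A| + |B| − 2·|A∩B| = 16 + 8 − 13.0179 = 10.98.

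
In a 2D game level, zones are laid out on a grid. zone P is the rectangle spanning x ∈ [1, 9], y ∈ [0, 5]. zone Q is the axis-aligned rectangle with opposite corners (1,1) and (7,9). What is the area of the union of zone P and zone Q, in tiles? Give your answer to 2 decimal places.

By inclusion–exclusion:
Individual areas: |zone P| = 40, |zone Q| = 48.
|zone P∩zone Q|: x∈[1,7], y∈[1,5] → 6·4 = 24.
|zone P ∪ zone Q| = 88 − 24 = 64.00.

64.00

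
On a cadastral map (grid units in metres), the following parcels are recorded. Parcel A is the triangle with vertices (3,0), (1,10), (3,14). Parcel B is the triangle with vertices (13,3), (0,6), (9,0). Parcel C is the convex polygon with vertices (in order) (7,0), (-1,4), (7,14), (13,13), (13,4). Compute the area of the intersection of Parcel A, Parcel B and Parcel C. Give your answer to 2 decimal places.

The intersection is the polygon with vertices (3,5.308), (3,4), (2.077,4.615), (1.887,5.564).
By the shoelace formula its area is 1.11.

1.11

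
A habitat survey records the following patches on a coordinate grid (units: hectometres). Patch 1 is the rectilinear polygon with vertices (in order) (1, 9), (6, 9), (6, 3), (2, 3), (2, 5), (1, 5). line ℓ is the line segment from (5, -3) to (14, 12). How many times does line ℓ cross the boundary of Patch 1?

0

The segment lies entirely outside Patch 1 and never meets its boundary.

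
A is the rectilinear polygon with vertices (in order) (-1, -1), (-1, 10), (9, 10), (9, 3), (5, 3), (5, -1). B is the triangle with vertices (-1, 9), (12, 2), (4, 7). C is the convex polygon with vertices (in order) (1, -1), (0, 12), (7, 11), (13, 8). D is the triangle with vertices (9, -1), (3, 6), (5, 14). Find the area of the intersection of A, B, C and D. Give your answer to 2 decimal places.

The intersection is the polygon with vertices (4,7), (7.44,4.85), (7.563,4.389), (3.186,6.746), (3.318,7.273).
By the shoelace formula its area is 2.37.

2.37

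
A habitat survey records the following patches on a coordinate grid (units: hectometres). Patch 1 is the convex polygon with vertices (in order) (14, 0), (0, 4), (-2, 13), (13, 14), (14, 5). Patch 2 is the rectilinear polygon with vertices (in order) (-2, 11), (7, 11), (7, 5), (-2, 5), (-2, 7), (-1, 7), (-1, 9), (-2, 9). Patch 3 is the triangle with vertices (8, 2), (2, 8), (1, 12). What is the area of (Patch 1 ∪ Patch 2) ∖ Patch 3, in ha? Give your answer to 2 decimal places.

|Patch 1 ∪ Patch 2| = 171.6944.
|(Patch 1 ∪ Patch 2) ∩ Patch 3| = 9.
|(Patch 1 ∪ Patch 2) ∖ Patch 3| = 171.6944 − 9 = 162.69.

162.69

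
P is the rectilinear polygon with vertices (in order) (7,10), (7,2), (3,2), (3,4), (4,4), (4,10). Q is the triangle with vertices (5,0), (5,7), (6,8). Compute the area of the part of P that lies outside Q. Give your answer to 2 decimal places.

22.75

|P| = 26, |P∩Q| = 3.25.
|P ∖ Q| = |P| − |P∩Q| = 26 − 3.25 = 22.75.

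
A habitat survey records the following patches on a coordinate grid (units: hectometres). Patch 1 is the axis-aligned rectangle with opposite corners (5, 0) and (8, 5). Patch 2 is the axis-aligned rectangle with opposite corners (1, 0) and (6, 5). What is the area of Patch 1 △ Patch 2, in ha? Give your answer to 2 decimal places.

30.00

|Patch 1∩Patch 2|: x∈[5,6], y∈[0,5] → 1·5 = 5.
|Patch 1 △ Patch 2| = |Patch 1| + |Patch 2| − 2·|Patch 1∩Patch 2| = 15 + 25 − 10 = 30.00.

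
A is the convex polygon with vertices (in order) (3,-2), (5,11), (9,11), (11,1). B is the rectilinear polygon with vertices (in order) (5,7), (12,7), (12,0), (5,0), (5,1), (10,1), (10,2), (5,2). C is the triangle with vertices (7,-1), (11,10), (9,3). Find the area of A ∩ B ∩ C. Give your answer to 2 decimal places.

2.13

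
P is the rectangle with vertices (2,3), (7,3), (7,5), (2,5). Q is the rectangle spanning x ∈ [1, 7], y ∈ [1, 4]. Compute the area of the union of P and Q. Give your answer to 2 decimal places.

By inclusion–exclusion:
Individual areas: |P| = 10, |Q| = 18.
|P∩Q|: x∈[2,7], y∈[3,4] → 5·1 = 5.
|P ∪ Q| = 28 − 5 = 23.00.

23.00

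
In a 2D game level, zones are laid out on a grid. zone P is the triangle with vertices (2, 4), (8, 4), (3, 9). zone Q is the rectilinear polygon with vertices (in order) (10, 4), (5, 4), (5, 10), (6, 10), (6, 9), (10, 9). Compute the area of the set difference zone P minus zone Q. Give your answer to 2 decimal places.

|zone P| = 15, |zone P∩zone Q| = 4.5.
|zone P ∖ zone Q| = |zone P| − |zone P∩zone Q| = 15 − 4.5 = 10.50.

10.50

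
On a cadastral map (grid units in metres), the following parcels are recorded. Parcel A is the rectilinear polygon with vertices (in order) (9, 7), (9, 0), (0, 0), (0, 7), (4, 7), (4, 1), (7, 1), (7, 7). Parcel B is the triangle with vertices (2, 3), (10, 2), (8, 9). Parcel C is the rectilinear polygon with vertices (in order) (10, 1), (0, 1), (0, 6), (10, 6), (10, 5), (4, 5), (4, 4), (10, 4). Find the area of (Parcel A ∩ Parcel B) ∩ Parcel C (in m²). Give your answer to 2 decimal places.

7.71

|Parcel A ∩ Parcel B| = 11.4286.
|(Parcel A ∩ Parcel B) ∩ Parcel C| = 7.71.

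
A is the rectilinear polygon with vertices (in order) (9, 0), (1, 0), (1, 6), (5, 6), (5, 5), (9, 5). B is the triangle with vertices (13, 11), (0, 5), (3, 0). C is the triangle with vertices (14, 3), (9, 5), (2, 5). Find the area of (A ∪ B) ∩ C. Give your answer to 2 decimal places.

4.08

The region (A ∪ B) ∩ C is the polygon with vertices (9,5), (9,3.833), (2,5), (7.545,5).
By the shoelace formula its area is 4.08.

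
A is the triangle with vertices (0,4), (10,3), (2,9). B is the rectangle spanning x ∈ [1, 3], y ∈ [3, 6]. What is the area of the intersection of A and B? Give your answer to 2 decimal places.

The intersection is the polygon with vertices (1,3.9), (1,6), (3,6), (3,3.7).
By the shoelace formula its area is 4.40.

4.40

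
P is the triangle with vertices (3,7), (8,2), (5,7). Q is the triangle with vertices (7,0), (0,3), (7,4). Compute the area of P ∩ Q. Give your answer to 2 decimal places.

The intersection is the polygon with vertices (6.125,3.875), (6.816,3.974), (7,3.667), (7,3).
By the shoelace formula its area is 0.41.

0.41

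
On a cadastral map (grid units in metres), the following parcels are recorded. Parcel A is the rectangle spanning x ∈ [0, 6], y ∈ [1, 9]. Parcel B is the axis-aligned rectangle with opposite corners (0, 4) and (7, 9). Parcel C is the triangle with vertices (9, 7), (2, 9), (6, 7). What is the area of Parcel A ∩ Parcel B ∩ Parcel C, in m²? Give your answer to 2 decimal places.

The intersection is the polygon with vertices (6,7), (2,9), (6,7.857).
By the shoelace formula its area is 1.71.

1.71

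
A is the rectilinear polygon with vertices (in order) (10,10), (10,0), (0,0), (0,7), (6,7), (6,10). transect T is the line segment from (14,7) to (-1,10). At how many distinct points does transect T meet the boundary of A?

The segment meets the boundary at (6,8.6), (10,7.8).

2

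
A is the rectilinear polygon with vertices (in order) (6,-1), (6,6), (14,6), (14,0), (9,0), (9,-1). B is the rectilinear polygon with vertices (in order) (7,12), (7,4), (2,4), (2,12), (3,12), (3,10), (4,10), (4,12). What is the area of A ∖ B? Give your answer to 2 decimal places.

|A| = 51, |A∩B| = 2.
|A ∖ B| = |A| − |A∩B| = 51 − 2 = 49.00.

49.00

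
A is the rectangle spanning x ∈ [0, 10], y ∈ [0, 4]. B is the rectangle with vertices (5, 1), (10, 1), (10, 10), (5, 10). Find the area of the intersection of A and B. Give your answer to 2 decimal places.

15.00

|A∩B|: x∈[5,10], y∈[1,4] → 5·3 = 15.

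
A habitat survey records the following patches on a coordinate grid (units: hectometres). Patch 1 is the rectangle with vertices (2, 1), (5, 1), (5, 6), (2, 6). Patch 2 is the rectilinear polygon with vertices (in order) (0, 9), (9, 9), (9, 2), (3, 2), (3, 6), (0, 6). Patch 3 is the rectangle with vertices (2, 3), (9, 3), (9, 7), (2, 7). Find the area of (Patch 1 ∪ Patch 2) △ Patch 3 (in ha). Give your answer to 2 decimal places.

|Patch 1 ∪ Patch 2| = 58.
|(Patch 1 ∪ Patch 2) ∩ Patch 3| = 28.
|(Patch 1 ∪ Patch 2) △ Patch 3| = 58 + 28 − 56 = 30.00.

30.00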